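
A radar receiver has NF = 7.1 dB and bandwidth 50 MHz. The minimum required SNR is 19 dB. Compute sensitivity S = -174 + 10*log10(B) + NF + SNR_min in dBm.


10*log10(50000000.0) = 76.99
S = -174 + 76.99 + 7.1 + 19 = -70.9 dBm

-70.9 dBm


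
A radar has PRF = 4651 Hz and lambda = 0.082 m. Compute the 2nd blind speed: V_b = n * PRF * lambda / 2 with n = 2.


V_blind = 2 * 4651 * 0.082 / 2 = 381.4 m/s

381.4 m/s


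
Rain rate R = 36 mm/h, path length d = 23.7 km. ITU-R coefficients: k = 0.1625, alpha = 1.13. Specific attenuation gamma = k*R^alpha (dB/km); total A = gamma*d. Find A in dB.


gamma = 0.1625 * 36^1.13 = 9.321272 dB/km
A = 9.321272 * 23.7 = 220.91 dB

220.91 dB


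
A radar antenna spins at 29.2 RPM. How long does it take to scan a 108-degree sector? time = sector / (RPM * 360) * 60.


t = 108 / (29.2 * 360) * 60 = 0.62 s

0.62 s


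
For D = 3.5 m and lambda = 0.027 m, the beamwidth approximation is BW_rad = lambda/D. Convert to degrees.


BW_rad = 0.027 / 3.5 = 0.007714
BW_deg = 0.44 degrees

0.44 degrees


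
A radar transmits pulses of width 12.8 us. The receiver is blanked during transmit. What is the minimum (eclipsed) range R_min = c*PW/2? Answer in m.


R_min = 3e8 * 12.8e-6 / 2 = 1920.0 m

1920.0 m


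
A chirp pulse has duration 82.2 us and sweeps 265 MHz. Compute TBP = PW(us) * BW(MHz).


TBP = 82.2 * 265 = 21783.0

21783.0


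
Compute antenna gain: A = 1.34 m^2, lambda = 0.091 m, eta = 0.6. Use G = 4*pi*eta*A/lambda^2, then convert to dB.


G_linear = 4*pi*0.6*1.34/0.091^2 = 1220.07
G_dB = 10*log10(1220.07) = 30.9 dB

30.9 dB


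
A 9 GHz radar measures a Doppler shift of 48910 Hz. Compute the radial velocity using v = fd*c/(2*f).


v = 48910 * 3e8 / (2 * 9000000000.0) = 815.2 m/s

815.2 m/s


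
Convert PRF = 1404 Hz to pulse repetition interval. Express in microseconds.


PRI = 1/1404 = 0.0007122507 s = 712.3 us

712.3 us


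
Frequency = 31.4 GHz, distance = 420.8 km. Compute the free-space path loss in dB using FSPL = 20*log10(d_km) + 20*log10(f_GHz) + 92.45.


20*log10(420.8) = 52.48
20*log10(31.4) = 29.94
FSPL = 174.9 dB

174.9 dB


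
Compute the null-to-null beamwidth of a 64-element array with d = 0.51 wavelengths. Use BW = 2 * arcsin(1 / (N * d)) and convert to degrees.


1/(N*d) = 1/(64*0.51) = 0.030637
BW = 2*arcsin(0.030637) = 3.5 degrees

3.5 degrees


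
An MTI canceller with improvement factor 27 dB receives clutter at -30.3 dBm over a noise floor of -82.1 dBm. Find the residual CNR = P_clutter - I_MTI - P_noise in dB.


CNR = -30.3 - 27 - (-82.1) = 24.8 dB

24.8 dB


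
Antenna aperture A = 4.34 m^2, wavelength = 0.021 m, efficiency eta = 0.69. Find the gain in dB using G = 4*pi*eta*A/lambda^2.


G_linear = 4*pi*0.69*4.34/0.021^2 = 85331.64
G_dB = 10*log10(85331.64) = 49.3 dB

49.3 dB


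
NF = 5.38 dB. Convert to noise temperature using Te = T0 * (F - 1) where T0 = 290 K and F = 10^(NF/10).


NF_lin = 10^(5.38/10) = 3.451437
Te = 290 * (3.451437 - 1) = 710.9 K

710.9 K


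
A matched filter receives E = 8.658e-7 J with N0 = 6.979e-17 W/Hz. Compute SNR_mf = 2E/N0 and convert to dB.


SNR_lin = 2 * 8.658e-7 / 6.979e-17 = 2.481e10
SNR_dB = 10*log10(2.481e10) = 103.9 dB

103.9 dB


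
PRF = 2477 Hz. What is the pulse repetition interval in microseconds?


PRI = 1/2477 = 0.0004037142 s = 403.7 us

403.7 us


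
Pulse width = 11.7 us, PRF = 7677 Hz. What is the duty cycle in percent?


DC = 11.7e-6 * 7677 * 100 = 8.98%

8.98%


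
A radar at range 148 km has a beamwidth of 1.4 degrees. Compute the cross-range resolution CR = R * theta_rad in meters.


BW_rad = 0.02443461
CR = 148000 * 0.02443461 = 3616.3 m

3616.3 m


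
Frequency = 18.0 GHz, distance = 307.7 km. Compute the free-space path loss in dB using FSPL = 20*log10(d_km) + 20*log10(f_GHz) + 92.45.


20*log10(307.7) = 49.76
20*log10(18.0) = 25.11
FSPL = 167.3 dB

167.3 dB


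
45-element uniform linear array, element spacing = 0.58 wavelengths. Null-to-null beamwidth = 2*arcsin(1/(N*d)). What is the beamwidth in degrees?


1/(N*d) = 1/(45*0.58) = 0.038314
BW = 2*arcsin(0.038314) = 4.4 degrees

4.4 degrees


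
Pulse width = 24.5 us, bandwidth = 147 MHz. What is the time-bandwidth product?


TBP = 24.5 * 147 = 3601.5

3601.5


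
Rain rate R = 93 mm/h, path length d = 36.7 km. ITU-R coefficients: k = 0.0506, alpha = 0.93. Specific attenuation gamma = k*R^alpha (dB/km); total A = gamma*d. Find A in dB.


gamma = 0.0506 * 93^0.93 = 3.426413 dB/km
A = 3.426413 * 36.7 = 125.75 dB

125.75 dB


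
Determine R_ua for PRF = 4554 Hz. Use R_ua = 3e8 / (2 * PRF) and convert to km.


R_ua = 3e8 / (2 * 4554) = 32938.1 m = 32.9 km

32.9 km


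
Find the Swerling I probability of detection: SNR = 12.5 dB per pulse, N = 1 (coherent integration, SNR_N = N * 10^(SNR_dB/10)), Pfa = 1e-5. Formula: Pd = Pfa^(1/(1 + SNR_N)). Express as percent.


SNR_lin = 10^(12.5/10) = 17.78279
SNR_N = 1 * 17.78279 = 17.78279
1/(1 + SNR_N) = 1/18.78279 = 0.0532402
Pd = (1e-5)^0.0532402 = 0.54175
Pd = 54.2%

54.2%


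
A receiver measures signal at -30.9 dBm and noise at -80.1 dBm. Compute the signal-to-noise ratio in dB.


SNR = -30.9 - (-80.1) = 49.2 dB

49.2 dB


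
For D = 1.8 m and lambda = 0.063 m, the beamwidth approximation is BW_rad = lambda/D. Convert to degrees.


BW_rad = 0.063 / 1.8 = 0.035
BW_deg = 2.01 degrees

2.01 degrees


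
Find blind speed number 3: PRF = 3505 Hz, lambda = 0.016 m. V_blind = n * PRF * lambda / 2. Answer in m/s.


V_blind = 3 * 3505 * 0.016 / 2 = 84.1 m/s

84.1 m/s


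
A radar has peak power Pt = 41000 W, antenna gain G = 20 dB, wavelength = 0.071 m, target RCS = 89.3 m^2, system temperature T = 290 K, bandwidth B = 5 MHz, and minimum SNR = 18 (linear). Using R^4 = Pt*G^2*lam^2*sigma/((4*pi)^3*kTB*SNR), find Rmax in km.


G_lin = 10^(20/10) = 100.0
R^4 = 41000 * 100.0^2 * 0.071^2 * 89.3 / ((4*pi)^3 * 1.38e-23 * 290 * 5000000.0 * 18)
R^4 = 2.58228e17 m^4
R_max = (2.58228e17)^(1/4) = 22542.4 m = 22.5 km

22.5 km


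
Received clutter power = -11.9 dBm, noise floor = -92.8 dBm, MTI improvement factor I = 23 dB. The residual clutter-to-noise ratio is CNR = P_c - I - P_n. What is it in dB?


CNR = -11.9 - 23 - (-92.8) = 57.9 dB

57.9 dB


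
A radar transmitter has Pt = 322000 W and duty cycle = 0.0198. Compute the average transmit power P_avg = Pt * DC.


P_avg = 322000 * 0.0198 = 6375.6 W

6375.6 W


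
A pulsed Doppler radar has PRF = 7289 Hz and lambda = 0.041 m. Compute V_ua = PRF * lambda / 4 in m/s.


V_ua = 7289 * 0.041 / 4 = 74.7 m/s

74.7 m/s


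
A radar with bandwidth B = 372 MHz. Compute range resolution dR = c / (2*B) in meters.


dR = 3e8 / (2 * 372000000.0) = 0.4 m

0.4 m


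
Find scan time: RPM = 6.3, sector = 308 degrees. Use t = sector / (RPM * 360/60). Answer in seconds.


t = 308 / (6.3 * 360) * 60 = 8.15 s

8.15 s


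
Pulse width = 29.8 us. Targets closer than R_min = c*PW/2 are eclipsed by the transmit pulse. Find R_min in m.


R_min = 3e8 * 29.8e-6 / 2 = 4470.0 m

4470.0 m


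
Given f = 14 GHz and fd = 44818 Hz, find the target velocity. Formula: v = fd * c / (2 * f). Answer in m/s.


v = 44818 * 3e8 / (2 * 14000000000.0) = 480.2 m/s

480.2 m/s


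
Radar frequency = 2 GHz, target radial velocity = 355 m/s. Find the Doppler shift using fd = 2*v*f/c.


fd = 2 * 355 * 2000000000.0 / 3e8 = 4733.3 Hz

4733.3 Hz


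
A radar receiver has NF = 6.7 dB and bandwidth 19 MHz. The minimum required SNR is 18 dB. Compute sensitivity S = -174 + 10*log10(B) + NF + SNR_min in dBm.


10*log10(19000000.0) = 72.79
S = -174 + 72.79 + 6.7 + 18 = -76.5 dBm

-76.5 dBm


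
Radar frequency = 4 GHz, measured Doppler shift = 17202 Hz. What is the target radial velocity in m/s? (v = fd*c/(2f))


v = 17202 * 3e8 / (2 * 4000000000.0) = 645.1 m/s

645.1 m/s


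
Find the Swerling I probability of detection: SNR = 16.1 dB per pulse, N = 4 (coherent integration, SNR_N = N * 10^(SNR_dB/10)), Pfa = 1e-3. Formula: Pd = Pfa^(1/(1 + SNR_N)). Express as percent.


SNR_lin = 10^(16.1/10) = 40.73803
SNR_N = 4 * 40.73803 = 162.95212
1/(1 + SNR_N) = 1/163.95212 = 0.0060993
Pd = (1e-3)^0.0060993 = 0.95874
Pd = 95.9%

95.9%


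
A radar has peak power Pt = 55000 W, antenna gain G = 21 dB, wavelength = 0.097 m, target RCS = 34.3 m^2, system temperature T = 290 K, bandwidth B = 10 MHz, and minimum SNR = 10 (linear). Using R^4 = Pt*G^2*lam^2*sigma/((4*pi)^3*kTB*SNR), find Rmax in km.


G_lin = 10^(21/10) = 125.892541
R^4 = 55000 * 125.892541^2 * 0.097^2 * 34.3 / ((4*pi)^3 * 1.38e-23 * 290 * 10000000.0 * 10)
R^4 = 3.54237e17 m^4
R_max = (3.54237e17)^(1/4) = 24396.3 m = 24.4 km

24.4 km


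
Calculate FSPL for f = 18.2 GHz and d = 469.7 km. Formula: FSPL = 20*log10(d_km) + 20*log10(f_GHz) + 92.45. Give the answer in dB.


20*log10(469.7) = 53.44
20*log10(18.2) = 25.2
FSPL = 171.1 dB

171.1 dB


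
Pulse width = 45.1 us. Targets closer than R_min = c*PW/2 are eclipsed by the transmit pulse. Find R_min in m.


R_min = 3e8 * 45.1e-6 / 2 = 6765.0 m

6765.0 m


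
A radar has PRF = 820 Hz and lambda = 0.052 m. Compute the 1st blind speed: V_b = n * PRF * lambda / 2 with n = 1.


V_blind = 1 * 820 * 0.052 / 2 = 21.3 m/s

21.3 m/s


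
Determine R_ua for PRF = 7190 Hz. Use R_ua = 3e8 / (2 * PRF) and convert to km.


R_ua = 3e8 / (2 * 7190) = 20862.3 m = 20.9 km

20.9 km


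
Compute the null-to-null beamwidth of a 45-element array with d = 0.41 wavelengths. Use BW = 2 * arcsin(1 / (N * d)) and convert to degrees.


1/(N*d) = 1/(45*0.41) = 0.054201
BW = 2*arcsin(0.054201) = 6.2 degrees

6.2 degrees


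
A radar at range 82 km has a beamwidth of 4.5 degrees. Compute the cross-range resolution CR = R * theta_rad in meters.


BW_rad = 0.078539816
CR = 82000 * 0.078539816 = 6440.3 m

6440.3 m


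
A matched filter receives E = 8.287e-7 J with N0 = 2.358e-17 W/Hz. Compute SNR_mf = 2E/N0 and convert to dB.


SNR_lin = 2 * 8.287e-7 / 2.358e-17 = 7.029e10
SNR_dB = 10*log10(7.029e10) = 108.5 dB

108.5 dB


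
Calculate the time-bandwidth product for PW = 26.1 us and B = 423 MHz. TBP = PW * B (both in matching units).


TBP = 26.1 * 423 = 11040.3

11040.3


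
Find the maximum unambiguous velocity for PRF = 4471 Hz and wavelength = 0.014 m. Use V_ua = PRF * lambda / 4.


V_ua = 4471 * 0.014 / 4 = 15.6 m/s

15.6 m/s


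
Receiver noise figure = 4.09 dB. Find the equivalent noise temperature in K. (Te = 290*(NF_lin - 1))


NF_lin = 10^(4.09/10) = 2.564484
Te = 290 * (2.564484 - 1) = 453.7 K

453.7 K


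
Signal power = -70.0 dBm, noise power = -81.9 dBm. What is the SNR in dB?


SNR = -70.0 - (-81.9) = 11.9 dB

11.9 dB


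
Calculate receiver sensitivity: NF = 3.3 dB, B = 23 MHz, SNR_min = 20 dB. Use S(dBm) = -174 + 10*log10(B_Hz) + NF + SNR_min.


10*log10(23000000.0) = 73.62
S = -174 + 73.62 + 3.3 + 20 = -77.1 dBm

-77.1 dBm


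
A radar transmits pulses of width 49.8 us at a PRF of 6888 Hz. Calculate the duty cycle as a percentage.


DC = 49.8e-6 * 6888 * 100 = 34.3%

34.3%


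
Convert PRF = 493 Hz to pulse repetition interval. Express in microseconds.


PRI = 1/493 = 0.0020283976 s = 2028.4 us

2028.4 us


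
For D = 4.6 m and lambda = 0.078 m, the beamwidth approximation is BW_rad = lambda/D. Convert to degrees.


BW_rad = 0.078 / 4.6 = 0.016957
BW_deg = 0.97 degrees

0.97 degrees


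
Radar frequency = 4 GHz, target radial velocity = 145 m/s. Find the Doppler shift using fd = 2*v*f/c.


fd = 2 * 145 * 4000000000.0 / 3e8 = 3866.7 Hz

3866.7 Hz


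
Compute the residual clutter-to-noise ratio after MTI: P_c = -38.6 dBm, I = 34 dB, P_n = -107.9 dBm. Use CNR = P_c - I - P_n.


CNR = -38.6 - 34 - (-107.9) = 35.3 dB

35.3 dB


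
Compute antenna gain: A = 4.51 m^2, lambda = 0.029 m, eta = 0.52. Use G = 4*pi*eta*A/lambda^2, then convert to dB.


G_linear = 4*pi*0.52*4.51/0.029^2 = 35042.39
G_dB = 10*log10(35042.39) = 45.4 dB

45.4 dB


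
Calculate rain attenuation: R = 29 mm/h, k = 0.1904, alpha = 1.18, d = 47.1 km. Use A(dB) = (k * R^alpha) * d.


gamma = 0.1904 * 29^1.18 = 10.122705 dB/km
A = 10.122705 * 47.1 = 476.78 dB

476.78 dB


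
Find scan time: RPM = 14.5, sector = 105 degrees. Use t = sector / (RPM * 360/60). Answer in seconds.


t = 105 / (14.5 * 360) * 60 = 1.21 s

1.21 s


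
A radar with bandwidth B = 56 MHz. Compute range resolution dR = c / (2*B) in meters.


dR = 3e8 / (2 * 56000000.0) = 2.68 m

2.68 m


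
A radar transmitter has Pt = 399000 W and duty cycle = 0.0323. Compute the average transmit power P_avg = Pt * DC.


P_avg = 399000 * 0.0323 = 12887.7 W

12887.7 W


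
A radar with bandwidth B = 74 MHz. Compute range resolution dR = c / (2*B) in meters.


dR = 3e8 / (2 * 74000000.0) = 2.03 m

2.03 m


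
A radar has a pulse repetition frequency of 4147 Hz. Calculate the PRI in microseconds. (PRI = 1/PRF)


PRI = 1/4147 = 0.0002411382 s = 241.1 us

241.1 us


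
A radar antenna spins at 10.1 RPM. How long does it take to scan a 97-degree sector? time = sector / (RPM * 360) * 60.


t = 97 / (10.1 * 360) * 60 = 1.6 s

1.6 s


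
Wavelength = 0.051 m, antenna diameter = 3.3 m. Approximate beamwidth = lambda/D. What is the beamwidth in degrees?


BW_rad = 0.051 / 3.3 = 0.015455
BW_deg = 0.89 degrees

0.89 degrees


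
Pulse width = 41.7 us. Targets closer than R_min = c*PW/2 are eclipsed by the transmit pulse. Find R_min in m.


R_min = 3e8 * 41.7e-6 / 2 = 6255.0 m

6255.0 m


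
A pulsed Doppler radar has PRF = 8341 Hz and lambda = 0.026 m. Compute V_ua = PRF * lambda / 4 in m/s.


V_ua = 8341 * 0.026 / 4 = 54.2 m/s

54.2 m/s


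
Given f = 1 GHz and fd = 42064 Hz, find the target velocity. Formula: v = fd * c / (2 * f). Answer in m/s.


v = 42064 * 3e8 / (2 * 1000000000.0) = 6309.6 m/s

6309.6 m/s


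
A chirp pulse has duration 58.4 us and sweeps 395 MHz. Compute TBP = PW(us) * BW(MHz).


TBP = 58.4 * 395 = 23068.0

23068.0


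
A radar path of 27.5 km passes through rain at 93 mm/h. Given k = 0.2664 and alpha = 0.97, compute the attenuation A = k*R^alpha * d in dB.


gamma = 0.2664 * 93^0.97 = 21.625327 dB/km
A = 21.625327 * 27.5 = 594.7 dB

594.7 dB


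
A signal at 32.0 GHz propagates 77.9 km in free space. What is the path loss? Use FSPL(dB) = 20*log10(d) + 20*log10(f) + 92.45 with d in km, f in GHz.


20*log10(77.9) = 37.83
20*log10(32.0) = 30.1
FSPL = 160.4 dB

160.4 dB


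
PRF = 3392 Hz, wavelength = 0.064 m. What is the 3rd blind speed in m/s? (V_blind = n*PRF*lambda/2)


V_blind = 3 * 3392 * 0.064 / 2 = 325.6 m/s

325.6 m/s


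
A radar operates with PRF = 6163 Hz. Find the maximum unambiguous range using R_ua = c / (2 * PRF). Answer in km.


R_ua = 3e8 / (2 * 6163) = 24338.8 m = 24.3 km

24.3 km


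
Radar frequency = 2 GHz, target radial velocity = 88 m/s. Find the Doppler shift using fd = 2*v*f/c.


fd = 2 * 88 * 2000000000.0 / 3e8 = 1173.3 Hz

1173.3 Hz


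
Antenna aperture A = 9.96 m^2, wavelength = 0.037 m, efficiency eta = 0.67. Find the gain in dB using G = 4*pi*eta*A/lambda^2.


G_linear = 4*pi*0.67*9.96/0.037^2 = 61254.86
G_dB = 10*log10(61254.86) = 47.9 dB

47.9 dB


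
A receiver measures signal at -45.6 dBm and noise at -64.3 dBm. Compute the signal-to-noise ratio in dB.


SNR = -45.6 - (-64.3) = 18.7 dB

18.7 dB


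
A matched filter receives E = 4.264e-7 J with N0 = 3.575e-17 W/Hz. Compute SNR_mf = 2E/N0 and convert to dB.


SNR_lin = 2 * 4.264e-7 / 3.575e-17 = 2.385e10
SNR_dB = 10*log10(2.385e10) = 103.8 dB

103.8 dB


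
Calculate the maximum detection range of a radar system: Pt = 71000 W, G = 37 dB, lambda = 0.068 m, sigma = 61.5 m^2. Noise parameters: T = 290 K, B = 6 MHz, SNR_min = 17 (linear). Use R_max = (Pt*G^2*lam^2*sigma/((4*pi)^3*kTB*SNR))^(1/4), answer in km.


G_lin = 10^(37/10) = 5011.872336
R^4 = 71000 * 5011.872336^2 * 0.068^2 * 61.5 / ((4*pi)^3 * 1.38e-23 * 290 * 6000000.0 * 17)
R^4 = 6.26101e20 m^4
R_max = (6.26101e20)^(1/4) = 158183.5 m = 158.2 km

158.2 km


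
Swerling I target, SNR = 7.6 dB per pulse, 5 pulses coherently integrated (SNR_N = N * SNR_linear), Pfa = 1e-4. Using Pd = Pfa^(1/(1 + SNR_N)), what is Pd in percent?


SNR_lin = 10^(7.6/10) = 5.7544
SNR_N = 5 * 5.7544 = 28.772
1/(1 + SNR_N) = 1/29.772 = 0.0335886
Pd = (1e-4)^0.0335886 = 0.73391
Pd = 73.4%

73.4%


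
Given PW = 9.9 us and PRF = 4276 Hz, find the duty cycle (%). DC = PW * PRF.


DC = 9.9e-6 * 4276 * 100 = 4.23%

4.23%


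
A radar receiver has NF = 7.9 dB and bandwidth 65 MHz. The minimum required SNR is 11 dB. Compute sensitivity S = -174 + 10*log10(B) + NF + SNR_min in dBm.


10*log10(65000000.0) = 78.13
S = -174 + 78.13 + 7.9 + 11 = -77.0 dBm

-77.0 dBm


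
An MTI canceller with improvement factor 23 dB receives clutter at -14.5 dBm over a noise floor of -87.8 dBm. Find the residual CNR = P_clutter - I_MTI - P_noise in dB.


CNR = -14.5 - 23 - (-87.8) = 50.3 dB

50.3 dB


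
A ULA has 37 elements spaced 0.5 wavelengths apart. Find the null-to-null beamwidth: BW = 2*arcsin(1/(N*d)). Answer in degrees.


1/(N*d) = 1/(37*0.5) = 0.054054
BW = 2*arcsin(0.054054) = 6.2 degrees

6.2 degrees


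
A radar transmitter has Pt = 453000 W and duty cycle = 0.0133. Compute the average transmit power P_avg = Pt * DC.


P_avg = 453000 * 0.0133 = 6024.9 W

6024.9 W


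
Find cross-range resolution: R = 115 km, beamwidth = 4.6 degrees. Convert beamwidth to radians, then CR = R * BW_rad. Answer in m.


BW_rad = 0.080285146
CR = 115000 * 0.080285146 = 9232.8 m

9232.8 m


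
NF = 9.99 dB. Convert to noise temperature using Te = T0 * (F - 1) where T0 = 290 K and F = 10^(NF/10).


NF_lin = 10^(9.99/10) = 9.977001
Te = 290 * (9.977001 - 1) = 2603.3 K

2603.3 K


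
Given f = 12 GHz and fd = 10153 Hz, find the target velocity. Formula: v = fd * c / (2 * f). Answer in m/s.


v = 10153 * 3e8 / (2 * 12000000000.0) = 126.9 m/s

126.9 m/s


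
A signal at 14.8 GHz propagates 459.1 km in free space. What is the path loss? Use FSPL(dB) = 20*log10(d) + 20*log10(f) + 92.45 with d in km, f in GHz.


20*log10(459.1) = 53.24
20*log10(14.8) = 23.41
FSPL = 169.1 dB

169.1 dB


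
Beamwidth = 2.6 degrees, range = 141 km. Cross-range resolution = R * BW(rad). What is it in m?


BW_rad = 0.045378561
CR = 141000 * 0.045378561 = 6398.4 m

6398.4 m


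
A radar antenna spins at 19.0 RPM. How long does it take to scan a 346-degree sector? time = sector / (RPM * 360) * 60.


t = 346 / (19.0 * 360) * 60 = 3.04 s

3.04 s


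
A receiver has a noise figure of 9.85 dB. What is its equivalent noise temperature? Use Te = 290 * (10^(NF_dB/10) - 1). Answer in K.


NF_lin = 10^(9.85/10) = 9.660509
Te = 290 * (9.660509 - 1) = 2511.5 K

2511.5 K


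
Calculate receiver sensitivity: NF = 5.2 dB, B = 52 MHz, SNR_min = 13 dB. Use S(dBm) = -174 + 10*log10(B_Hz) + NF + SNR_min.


10*log10(52000000.0) = 77.16
S = -174 + 77.16 + 5.2 + 13 = -78.6 dBm

-78.6 dBm


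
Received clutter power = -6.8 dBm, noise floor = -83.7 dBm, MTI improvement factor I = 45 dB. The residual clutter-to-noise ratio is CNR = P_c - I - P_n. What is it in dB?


CNR = -6.8 - 45 - (-83.7) = 31.9 dB

31.9 dB


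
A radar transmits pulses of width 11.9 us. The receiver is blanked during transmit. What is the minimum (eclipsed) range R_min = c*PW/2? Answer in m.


R_min = 3e8 * 11.9e-6 / 2 = 1785.0 m

1785.0 m


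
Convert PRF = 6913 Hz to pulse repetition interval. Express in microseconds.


PRI = 1/6913 = 0.000144655 s = 144.7 us

144.7 us


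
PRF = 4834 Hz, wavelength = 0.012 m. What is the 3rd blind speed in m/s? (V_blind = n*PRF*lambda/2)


V_blind = 3 * 4834 * 0.012 / 2 = 87.0 m/s

87.0 m/s


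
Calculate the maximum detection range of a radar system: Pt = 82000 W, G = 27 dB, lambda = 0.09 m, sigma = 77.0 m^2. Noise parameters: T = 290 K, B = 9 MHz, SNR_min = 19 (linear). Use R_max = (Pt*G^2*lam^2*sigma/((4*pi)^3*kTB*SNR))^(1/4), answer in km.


G_lin = 10^(27/10) = 501.187234
R^4 = 82000 * 501.187234^2 * 0.09^2 * 77.0 / ((4*pi)^3 * 1.38e-23 * 290 * 9000000.0 * 19)
R^4 = 9.45991e18 m^4
R_max = (9.45991e18)^(1/4) = 55459.0 m = 55.5 km

55.5 km


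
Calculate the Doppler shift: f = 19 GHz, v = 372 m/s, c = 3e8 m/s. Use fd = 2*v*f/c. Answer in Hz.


fd = 2 * 372 * 19000000000.0 / 3e8 = 47120.0 Hz

47120.0 Hz


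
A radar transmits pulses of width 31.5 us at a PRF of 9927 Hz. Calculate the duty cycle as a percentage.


DC = 31.5e-6 * 9927 * 100 = 31.27%

31.27%


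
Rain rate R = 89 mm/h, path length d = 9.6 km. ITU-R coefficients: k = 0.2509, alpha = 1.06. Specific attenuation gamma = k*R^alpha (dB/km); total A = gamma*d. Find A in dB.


gamma = 0.2509 * 89^1.06 = 29.2317 dB/km
A = 29.2317 * 9.6 = 280.62 dB

280.62 dB


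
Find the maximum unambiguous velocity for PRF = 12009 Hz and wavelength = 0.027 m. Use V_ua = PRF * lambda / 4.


V_ua = 12009 * 0.027 / 4 = 81.1 m/s

81.1 m/s


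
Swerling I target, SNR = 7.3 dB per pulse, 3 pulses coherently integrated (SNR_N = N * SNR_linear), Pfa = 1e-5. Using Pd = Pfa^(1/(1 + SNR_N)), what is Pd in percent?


SNR_lin = 10^(7.3/10) = 5.37032
SNR_N = 3 * 5.37032 = 16.11096
1/(1 + SNR_N) = 1/17.11096 = 0.0584421
Pd = (1e-5)^0.0584421 = 0.51026
Pd = 51.0%

51.0%


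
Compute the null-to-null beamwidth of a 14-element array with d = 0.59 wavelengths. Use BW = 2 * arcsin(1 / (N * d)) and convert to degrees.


1/(N*d) = 1/(14*0.59) = 0.121065
BW = 2*arcsin(0.121065) = 13.9 degrees

13.9 degrees


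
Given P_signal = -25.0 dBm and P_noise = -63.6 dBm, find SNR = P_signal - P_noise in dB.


SNR = -25.0 - (-63.6) = 38.6 dB

38.6 dB


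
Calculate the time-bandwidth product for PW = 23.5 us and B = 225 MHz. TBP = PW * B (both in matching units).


TBP = 23.5 * 225 = 5287.5

5287.5


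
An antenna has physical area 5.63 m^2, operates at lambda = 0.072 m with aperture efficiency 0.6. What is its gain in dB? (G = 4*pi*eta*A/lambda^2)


G_linear = 4*pi*0.6*5.63/0.072^2 = 8188.5
G_dB = 10*log10(8188.5) = 39.1 dB

39.1 dB


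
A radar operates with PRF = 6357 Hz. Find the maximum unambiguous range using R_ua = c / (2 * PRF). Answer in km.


R_ua = 3e8 / (2 * 6357) = 23596.0 m = 23.6 km

23.6 km


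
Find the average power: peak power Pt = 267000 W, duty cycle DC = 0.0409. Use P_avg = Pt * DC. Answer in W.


P_avg = 267000 * 0.0409 = 10920.3 W

10920.3 W


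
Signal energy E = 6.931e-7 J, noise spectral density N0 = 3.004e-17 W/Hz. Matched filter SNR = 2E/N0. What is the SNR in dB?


SNR_lin = 2 * 6.931e-7 / 3.004e-17 = 4.615e10
SNR_dB = 10*log10(4.615e10) = 106.6 dB

106.6 dB


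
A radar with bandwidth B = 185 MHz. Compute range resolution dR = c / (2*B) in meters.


dR = 3e8 / (2 * 185000000.0) = 0.81 m

0.81 m


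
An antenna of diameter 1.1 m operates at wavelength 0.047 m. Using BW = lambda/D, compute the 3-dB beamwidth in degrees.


BW_rad = 0.047 / 1.1 = 0.042727
BW_deg = 2.45 degrees

2.45 degrees


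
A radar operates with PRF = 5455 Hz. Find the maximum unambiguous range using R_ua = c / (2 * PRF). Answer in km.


R_ua = 3e8 / (2 * 5455) = 27497.7 m = 27.5 km

27.5 km


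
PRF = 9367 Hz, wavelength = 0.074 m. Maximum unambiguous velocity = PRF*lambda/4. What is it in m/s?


V_ua = 9367 * 0.074 / 4 = 173.3 m/s

173.3 m/s


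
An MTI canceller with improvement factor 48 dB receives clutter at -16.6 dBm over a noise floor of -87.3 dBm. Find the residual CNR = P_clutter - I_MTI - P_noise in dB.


CNR = -16.6 - 48 - (-87.3) = 22.7 dB

22.7 dB


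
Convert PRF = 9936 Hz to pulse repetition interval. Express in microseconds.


PRI = 1/9936 = 0.0001006441 s = 100.6 us

100.6 us


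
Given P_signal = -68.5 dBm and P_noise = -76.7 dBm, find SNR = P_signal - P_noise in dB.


SNR = -68.5 - (-76.7) = 8.2 dB

8.2 dB


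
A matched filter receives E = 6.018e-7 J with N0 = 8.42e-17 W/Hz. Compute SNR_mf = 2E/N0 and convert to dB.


SNR_lin = 2 * 6.018e-7 / 8.42e-17 = 1.429e10
SNR_dB = 10*log10(1.429e10) = 101.6 dB

101.6 dB


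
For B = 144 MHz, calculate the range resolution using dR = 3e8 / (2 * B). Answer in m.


dR = 3e8 / (2 * 144000000.0) = 1.04 m

1.04 m


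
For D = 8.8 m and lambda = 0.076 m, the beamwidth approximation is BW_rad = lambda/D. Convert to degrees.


BW_rad = 0.076 / 8.8 = 0.008636
BW_deg = 0.49 degrees

0.49 degrees


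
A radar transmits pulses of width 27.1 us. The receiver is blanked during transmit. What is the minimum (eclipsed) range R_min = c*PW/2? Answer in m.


R_min = 3e8 * 27.1e-6 / 2 = 4065.0 m

4065.0 m


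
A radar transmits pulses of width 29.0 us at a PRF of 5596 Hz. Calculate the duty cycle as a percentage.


DC = 29.0e-6 * 5596 * 100 = 16.23%

16.23%


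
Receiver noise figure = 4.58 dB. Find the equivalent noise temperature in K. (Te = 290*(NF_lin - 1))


NF_lin = 10^(4.58/10) = 2.870781
Te = 290 * (2.870781 - 1) = 542.5 K

542.5 K


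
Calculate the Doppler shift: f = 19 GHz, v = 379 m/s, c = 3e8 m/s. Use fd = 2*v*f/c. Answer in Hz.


fd = 2 * 379 * 19000000000.0 / 3e8 = 48006.7 Hz

48006.7 Hz


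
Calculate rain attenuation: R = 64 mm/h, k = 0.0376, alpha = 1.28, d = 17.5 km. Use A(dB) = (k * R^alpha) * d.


gamma = 0.0376 * 64^1.28 = 7.710778 dB/km
A = 7.710778 * 17.5 = 134.94 dB

134.94 dB


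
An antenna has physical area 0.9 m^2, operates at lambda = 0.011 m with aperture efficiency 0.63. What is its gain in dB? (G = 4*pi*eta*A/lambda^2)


G_linear = 4*pi*0.63*0.9/0.011^2 = 58885.39
G_dB = 10*log10(58885.39) = 47.7 dB

47.7 dB


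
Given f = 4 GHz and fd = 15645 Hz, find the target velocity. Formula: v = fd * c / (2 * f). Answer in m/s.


v = 15645 * 3e8 / (2 * 4000000000.0) = 586.7 m/s

586.7 m/s


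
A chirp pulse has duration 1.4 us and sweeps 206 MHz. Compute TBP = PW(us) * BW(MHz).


TBP = 1.4 * 206 = 288.4

288.4


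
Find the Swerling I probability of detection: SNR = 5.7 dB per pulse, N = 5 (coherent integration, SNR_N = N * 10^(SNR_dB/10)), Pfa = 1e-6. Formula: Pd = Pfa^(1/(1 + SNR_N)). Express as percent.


SNR_lin = 10^(5.7/10) = 3.71535
SNR_N = 5 * 3.71535 = 18.57675
1/(1 + SNR_N) = 1/19.57675 = 0.051081
Pd = (1e-6)^0.051081 = 0.49376
Pd = 49.4%

49.4%


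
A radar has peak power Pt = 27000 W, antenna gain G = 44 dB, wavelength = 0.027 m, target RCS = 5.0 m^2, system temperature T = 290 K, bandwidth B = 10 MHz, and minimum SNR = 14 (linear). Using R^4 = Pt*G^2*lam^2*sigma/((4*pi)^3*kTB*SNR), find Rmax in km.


G_lin = 10^(44/10) = 25118.864315
R^4 = 27000 * 25118.864315^2 * 0.027^2 * 5.0 / ((4*pi)^3 * 1.38e-23 * 290 * 10000000.0 * 14)
R^4 = 5.58504e19 m^4
R_max = (5.58504e19)^(1/4) = 86448.3 m = 86.4 km

86.4 km


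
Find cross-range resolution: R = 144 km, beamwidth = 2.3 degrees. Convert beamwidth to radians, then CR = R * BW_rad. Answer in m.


BW_rad = 0.040142573
CR = 144000 * 0.040142573 = 5780.5 m

5780.5 m


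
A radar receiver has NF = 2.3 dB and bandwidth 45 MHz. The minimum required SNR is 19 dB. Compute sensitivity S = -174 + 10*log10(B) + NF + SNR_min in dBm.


10*log10(45000000.0) = 76.53
S = -174 + 76.53 + 2.3 + 19 = -76.2 dBm

-76.2 dBm


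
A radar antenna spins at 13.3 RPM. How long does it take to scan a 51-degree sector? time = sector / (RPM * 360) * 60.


t = 51 / (13.3 * 360) * 60 = 0.64 s

0.64 s


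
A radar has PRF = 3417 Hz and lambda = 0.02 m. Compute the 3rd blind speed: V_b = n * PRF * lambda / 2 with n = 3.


V_blind = 3 * 3417 * 0.02 / 2 = 102.5 m/s

102.5 m/s


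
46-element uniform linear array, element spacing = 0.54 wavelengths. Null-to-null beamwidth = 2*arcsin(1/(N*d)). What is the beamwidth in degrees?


1/(N*d) = 1/(46*0.54) = 0.040258
BW = 2*arcsin(0.040258) = 4.6 degrees

4.6 degrees


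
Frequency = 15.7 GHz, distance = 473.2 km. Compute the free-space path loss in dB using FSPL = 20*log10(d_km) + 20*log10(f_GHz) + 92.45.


20*log10(473.2) = 53.5
20*log10(15.7) = 23.92
FSPL = 169.9 dB

169.9 dB


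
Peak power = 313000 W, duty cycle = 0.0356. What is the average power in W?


P_avg = 313000 * 0.0356 = 11142.8 W

11142.8 W


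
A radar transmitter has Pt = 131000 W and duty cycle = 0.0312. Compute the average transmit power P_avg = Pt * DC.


P_avg = 131000 * 0.0312 = 4087.2 W

4087.2 W


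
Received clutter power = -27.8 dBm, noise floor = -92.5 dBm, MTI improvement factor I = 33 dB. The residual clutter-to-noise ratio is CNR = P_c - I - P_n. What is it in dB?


CNR = -27.8 - 33 - (-92.5) = 31.7 dB

31.7 dB


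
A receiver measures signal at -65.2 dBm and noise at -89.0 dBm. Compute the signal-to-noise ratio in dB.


SNR = -65.2 - (-89.0) = 23.8 dB

23.8 dB


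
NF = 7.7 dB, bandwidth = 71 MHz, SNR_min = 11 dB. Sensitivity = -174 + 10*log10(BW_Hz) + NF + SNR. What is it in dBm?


10*log10(71000000.0) = 78.51
S = -174 + 78.51 + 7.7 + 11 = -76.8 dBm

-76.8 dBm


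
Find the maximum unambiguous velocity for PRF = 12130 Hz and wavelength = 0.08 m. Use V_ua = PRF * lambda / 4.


V_ua = 12130 * 0.08 / 4 = 242.6 m/s

242.6 m/s


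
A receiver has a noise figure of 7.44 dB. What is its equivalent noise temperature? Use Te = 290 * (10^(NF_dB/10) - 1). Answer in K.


NF_lin = 10^(7.44/10) = 5.546257
Te = 290 * (5.546257 - 1) = 1318.4 K

1318.4 K


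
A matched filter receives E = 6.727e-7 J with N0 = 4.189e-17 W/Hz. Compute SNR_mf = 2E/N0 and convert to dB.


SNR_lin = 2 * 6.727e-7 / 4.189e-17 = 3.212e10
SNR_dB = 10*log10(3.212e10) = 105.1 dB

105.1 dB


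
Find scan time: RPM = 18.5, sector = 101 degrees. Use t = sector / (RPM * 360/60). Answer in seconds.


t = 101 / (18.5 * 360) * 60 = 0.91 s

0.91 s


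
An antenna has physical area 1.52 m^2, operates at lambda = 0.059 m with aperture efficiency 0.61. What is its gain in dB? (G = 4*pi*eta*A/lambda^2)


G_linear = 4*pi*0.61*1.52/0.059^2 = 3347.18
G_dB = 10*log10(3347.18) = 35.2 dB

35.2 dB


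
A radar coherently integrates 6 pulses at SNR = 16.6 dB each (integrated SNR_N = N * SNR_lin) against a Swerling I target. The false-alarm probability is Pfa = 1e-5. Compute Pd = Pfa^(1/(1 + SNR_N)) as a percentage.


SNR_lin = 10^(16.6/10) = 45.70882
SNR_N = 6 * 45.70882 = 274.25292
1/(1 + SNR_N) = 1/275.25292 = 0.003633
Pd = (1e-5)^0.003633 = 0.95904
Pd = 95.9%

95.9%


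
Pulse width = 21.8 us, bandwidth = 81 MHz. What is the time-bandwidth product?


TBP = 21.8 * 81 = 1765.8

1765.8


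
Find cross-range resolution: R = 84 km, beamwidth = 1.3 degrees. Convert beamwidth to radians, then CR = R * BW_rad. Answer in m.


BW_rad = 0.02268928
CR = 84000 * 0.02268928 = 1905.9 m

1905.9 m


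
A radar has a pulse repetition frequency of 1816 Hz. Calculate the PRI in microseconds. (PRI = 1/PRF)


PRI = 1/1816 = 0.0005506608 s = 550.7 us

550.7 us


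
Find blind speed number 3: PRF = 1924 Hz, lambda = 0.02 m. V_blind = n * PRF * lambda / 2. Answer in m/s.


V_blind = 3 * 1924 * 0.02 / 2 = 57.7 m/s

57.7 m/s


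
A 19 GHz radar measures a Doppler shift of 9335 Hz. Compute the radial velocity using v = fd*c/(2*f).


v = 9335 * 3e8 / (2 * 19000000000.0) = 73.7 m/s

73.7 m/s


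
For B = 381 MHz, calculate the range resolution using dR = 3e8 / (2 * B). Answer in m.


dR = 3e8 / (2 * 381000000.0) = 0.39 m

0.39 m


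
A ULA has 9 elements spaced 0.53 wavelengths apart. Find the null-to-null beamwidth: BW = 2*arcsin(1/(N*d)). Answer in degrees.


1/(N*d) = 1/(9*0.53) = 0.209644
BW = 2*arcsin(0.209644) = 24.2 degrees

24.2 degrees


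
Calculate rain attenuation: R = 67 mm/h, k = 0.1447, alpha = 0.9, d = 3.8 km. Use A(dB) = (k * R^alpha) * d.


gamma = 0.1447 * 67^0.9 = 6.367015 dB/km
A = 6.367015 * 3.8 = 24.19 dB

24.19 dB


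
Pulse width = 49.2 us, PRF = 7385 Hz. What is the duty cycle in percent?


DC = 49.2e-6 * 7385 * 100 = 36.33%

36.33%


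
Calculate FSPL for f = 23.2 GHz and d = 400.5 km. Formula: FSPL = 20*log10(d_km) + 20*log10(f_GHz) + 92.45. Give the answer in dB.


20*log10(400.5) = 52.05
20*log10(23.2) = 27.31
FSPL = 171.8 dB

171.8 dB


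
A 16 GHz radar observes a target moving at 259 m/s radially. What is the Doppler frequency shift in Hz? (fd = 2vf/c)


fd = 2 * 259 * 16000000000.0 / 3e8 = 27626.7 Hz

27626.7 Hz


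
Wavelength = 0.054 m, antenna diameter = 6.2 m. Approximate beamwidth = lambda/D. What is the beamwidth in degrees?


BW_rad = 0.054 / 6.2 = 0.00871
BW_deg = 0.5 degrees

0.5 degrees


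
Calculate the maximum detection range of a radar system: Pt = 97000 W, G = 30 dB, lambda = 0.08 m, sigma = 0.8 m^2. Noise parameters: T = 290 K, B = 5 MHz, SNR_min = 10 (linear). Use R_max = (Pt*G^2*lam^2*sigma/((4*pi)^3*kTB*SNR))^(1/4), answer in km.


G_lin = 10^(30/10) = 1000.0
R^4 = 97000 * 1000.0^2 * 0.08^2 * 0.8 / ((4*pi)^3 * 1.38e-23 * 290 * 5000000.0 * 10)
R^4 = 1.25073e18 m^4
R_max = (1.25073e18)^(1/4) = 33441.9 m = 33.4 km

33.4 km


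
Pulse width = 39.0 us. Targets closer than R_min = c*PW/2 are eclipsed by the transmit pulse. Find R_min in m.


R_min = 3e8 * 39.0e-6 / 2 = 5850.0 m

5850.0 m


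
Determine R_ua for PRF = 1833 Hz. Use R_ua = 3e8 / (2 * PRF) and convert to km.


R_ua = 3e8 / (2 * 1833) = 81833.1 m = 81.8 km

81.8 km


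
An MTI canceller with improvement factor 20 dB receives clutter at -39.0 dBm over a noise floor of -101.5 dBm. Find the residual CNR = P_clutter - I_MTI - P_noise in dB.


CNR = -39.0 - 20 - (-101.5) = 42.5 dB

42.5 dB


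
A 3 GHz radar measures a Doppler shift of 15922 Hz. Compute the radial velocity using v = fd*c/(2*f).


v = 15922 * 3e8 / (2 * 3000000000.0) = 796.1 m/s

796.1 m/s


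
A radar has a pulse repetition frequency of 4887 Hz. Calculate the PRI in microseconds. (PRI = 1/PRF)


PRI = 1/4887 = 0.0002046245 s = 204.6 us

204.6 us


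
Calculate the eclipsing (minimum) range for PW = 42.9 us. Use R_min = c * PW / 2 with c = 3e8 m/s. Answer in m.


R_min = 3e8 * 42.9e-6 / 2 = 6435.0 m

6435.0 m


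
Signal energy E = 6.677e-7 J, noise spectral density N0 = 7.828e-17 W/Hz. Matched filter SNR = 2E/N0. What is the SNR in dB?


SNR_lin = 2 * 6.677e-7 / 7.828e-17 = 1.706e10
SNR_dB = 10*log10(1.706e10) = 102.3 dB

102.3 dB


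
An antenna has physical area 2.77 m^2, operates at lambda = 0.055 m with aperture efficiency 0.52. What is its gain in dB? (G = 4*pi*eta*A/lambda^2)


G_linear = 4*pi*0.52*2.77/0.055^2 = 5983.67
G_dB = 10*log10(5983.67) = 37.8 dB

37.8 dB


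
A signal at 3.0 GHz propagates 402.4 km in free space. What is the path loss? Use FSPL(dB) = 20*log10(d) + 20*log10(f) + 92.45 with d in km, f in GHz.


20*log10(402.4) = 52.09
20*log10(3.0) = 9.54
FSPL = 154.1 dB

154.1 dB


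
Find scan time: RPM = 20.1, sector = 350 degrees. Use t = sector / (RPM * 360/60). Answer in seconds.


t = 350 / (20.1 * 360) * 60 = 2.9 s

2.9 s


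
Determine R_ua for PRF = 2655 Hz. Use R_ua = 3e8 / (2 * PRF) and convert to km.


R_ua = 3e8 / (2 * 2655) = 56497.2 m = 56.5 km

56.5 km


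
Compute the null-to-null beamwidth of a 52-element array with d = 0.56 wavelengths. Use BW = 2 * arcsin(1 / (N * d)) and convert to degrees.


1/(N*d) = 1/(52*0.56) = 0.034341
BW = 2*arcsin(0.034341) = 3.9 degrees

3.9 degrees


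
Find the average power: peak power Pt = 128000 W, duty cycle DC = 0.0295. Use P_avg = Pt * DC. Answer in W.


P_avg = 128000 * 0.0295 = 3776.0 W

3776.0 W


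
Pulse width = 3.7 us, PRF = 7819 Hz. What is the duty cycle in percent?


DC = 3.7e-6 * 7819 * 100 = 2.89%

2.89%


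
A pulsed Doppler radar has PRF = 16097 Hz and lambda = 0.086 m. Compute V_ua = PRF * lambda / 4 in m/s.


V_ua = 16097 * 0.086 / 4 = 346.1 m/s

346.1 m/s


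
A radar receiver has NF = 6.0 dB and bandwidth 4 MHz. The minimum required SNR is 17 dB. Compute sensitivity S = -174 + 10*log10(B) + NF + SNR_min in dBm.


10*log10(4000000.0) = 66.02
S = -174 + 66.02 + 6.0 + 17 = -85.0 dBm

-85.0 dBm


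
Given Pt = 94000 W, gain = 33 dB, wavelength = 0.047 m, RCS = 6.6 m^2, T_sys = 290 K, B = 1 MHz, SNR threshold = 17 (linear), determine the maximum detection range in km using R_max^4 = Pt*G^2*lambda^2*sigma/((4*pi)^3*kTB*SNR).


G_lin = 10^(33/10) = 1995.262315
R^4 = 94000 * 1995.262315^2 * 0.047^2 * 6.6 / ((4*pi)^3 * 1.38e-23 * 290 * 1000000.0 * 17)
R^4 = 4.04121e19 m^4
R_max = (4.04121e19)^(1/4) = 79731.1 m = 79.7 km

79.7 km


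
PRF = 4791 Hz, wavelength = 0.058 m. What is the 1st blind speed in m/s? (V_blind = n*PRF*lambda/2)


V_blind = 1 * 4791 * 0.058 / 2 = 138.9 m/s

138.9 m/s


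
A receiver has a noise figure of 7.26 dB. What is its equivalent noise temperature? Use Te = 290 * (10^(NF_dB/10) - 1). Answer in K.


NF_lin = 10^(7.26/10) = 5.321083
Te = 290 * (5.321083 - 1) = 1253.1 K

1253.1 K


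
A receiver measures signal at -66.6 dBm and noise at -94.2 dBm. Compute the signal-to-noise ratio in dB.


SNR = -66.6 - (-94.2) = 27.6 dB

27.6 dB


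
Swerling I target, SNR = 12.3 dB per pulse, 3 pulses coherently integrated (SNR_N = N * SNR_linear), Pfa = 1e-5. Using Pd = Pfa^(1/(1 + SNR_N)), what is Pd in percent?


SNR_lin = 10^(12.3/10) = 16.98244
SNR_N = 3 * 16.98244 = 50.94732
1/(1 + SNR_N) = 1/51.94732 = 0.0192503
Pd = (1e-5)^0.0192503 = 0.80121
Pd = 80.1%

80.1%


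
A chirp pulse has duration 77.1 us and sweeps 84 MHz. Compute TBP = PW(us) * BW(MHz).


TBP = 77.1 * 84 = 6476.4

6476.4


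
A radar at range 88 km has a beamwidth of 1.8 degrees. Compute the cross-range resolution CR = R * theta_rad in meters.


BW_rad = 0.031415927
CR = 88000 * 0.031415927 = 2764.6 m

2764.6 m


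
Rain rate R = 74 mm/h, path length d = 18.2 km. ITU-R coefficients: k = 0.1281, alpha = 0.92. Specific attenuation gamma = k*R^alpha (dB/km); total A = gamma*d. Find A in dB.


gamma = 0.1281 * 74^0.92 = 6.718036 dB/km
A = 6.718036 * 18.2 = 122.27 dB

122.27 dB


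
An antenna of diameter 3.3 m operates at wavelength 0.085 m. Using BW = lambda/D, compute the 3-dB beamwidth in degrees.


BW_rad = 0.085 / 3.3 = 0.025758
BW_deg = 1.48 degrees

1.48 degrees


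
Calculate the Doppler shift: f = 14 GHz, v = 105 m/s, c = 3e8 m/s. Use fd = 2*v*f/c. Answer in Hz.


fd = 2 * 105 * 14000000000.0 / 3e8 = 9800.0 Hz

9800.0 Hz


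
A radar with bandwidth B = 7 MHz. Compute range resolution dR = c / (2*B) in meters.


dR = 3e8 / (2 * 7000000.0) = 21.43 m

21.43 m


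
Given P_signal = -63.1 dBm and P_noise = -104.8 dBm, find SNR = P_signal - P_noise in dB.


SNR = -63.1 - (-104.8) = 41.7 dB

41.7 dB


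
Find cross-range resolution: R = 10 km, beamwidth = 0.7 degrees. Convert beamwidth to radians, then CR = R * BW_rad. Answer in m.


BW_rad = 0.012217305
CR = 10000 * 0.012217305 = 122.2 m

122.2 m


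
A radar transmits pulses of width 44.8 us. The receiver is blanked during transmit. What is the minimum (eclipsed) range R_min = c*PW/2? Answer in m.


R_min = 3e8 * 44.8e-6 / 2 = 6720.0 m

6720.0 m


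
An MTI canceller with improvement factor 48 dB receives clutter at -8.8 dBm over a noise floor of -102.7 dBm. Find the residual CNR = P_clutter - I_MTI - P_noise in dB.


CNR = -8.8 - 48 - (-102.7) = 45.9 dB

45.9 dB


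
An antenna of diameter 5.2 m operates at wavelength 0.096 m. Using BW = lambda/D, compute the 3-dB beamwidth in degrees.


BW_rad = 0.096 / 5.2 = 0.018462
BW_deg = 1.06 degrees

1.06 degrees


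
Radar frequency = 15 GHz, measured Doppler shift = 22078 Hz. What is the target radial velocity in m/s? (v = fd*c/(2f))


v = 22078 * 3e8 / (2 * 15000000000.0) = 220.8 m/s

220.8 m/s
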